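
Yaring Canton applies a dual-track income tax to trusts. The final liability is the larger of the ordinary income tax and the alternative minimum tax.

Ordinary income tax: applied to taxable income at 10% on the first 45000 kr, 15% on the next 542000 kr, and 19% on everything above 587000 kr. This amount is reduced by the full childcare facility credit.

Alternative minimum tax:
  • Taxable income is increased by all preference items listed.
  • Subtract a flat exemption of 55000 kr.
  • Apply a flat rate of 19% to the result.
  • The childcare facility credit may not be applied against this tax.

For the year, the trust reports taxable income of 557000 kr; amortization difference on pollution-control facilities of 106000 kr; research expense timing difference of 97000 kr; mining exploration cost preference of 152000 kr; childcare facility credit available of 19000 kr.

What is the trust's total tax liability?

162830 kr

Ordinary income tax:
  45000 kr × 10% = 4500 kr
  512000 kr × 15% = 76800 kr
  → 81300 kr
  Less childcare facility credit 19000 kr → 62300 kr

Alternative minimum tax:
  Adjusted income: 557000 kr + 106000 kr + 97000 kr + 152000 kr = 912000 kr
  Less exemption 55000 kr → base 857000 kr
  857000 kr × 19% = 162830 kr

162830 kr > 62300 kr, so the alternative minimum tax is the binding amount.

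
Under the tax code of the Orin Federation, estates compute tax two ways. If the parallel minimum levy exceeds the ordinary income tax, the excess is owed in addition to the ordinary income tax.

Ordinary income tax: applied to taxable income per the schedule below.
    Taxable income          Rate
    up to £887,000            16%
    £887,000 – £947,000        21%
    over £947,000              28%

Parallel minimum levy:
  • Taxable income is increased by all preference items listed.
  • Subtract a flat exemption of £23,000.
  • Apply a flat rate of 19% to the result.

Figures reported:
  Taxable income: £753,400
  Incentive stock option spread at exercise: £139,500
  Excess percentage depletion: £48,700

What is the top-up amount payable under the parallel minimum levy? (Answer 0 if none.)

£53,990

Ordinary income tax:
  £753,400 × 16% = £120,544

Parallel minimum levy:
  Adjusted income: £753,400 + £139,500 + £48,700 = £941,600
  Less exemption £23,000 → base £918,600
  £918,600 × 19% = £174,534

Excess of parallel minimum levy over ordinary income tax: £174,534 − £120,544 = £53,990.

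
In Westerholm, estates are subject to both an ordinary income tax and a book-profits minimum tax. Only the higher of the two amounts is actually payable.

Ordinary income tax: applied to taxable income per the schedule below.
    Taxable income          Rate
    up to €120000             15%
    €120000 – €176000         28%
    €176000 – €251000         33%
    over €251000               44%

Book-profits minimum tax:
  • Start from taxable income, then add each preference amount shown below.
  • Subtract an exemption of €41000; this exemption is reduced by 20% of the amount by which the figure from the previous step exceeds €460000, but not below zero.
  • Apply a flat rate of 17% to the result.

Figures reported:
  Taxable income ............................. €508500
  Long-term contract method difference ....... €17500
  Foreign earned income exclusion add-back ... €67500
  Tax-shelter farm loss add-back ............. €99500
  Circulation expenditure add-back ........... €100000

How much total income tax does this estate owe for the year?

Book-profits minimum tax:
  Adjusted income: €508500 + €17500 + €67500 + €99500 + €100000 = €793000
  Exemption: 20% × (€793000 − €460000) = €66600 ≥ €41000, so the exemption is fully phased out
  Base: €793000 − €0 = €793000
  €793000 × 17% = €134810

Ordinary income tax:
  €120000 × 15% = €18000
  €56000 × 28% = €15680
  €75000 × 33% = €24750
  €257500 × 44% = €113300
  → €171730

€171730 > €134810, so the ordinary income tax governs.

€171730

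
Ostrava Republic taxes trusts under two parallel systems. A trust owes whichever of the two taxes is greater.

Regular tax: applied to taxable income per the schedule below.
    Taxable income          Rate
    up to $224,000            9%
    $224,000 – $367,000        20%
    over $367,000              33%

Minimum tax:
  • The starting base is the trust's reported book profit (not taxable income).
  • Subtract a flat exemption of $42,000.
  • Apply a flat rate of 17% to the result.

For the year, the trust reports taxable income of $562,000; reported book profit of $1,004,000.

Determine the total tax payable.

Minimum tax:
  Base (reported book profit): $1,004,000
  Less exemption $42,000 → base $962,000
  $962,000 × 17% = $163,540

Regular tax:
  $224,000 × 9% = $20,160
  $143,000 × 20% = $28,600
  $195,000 × 33% = $64,350
  → $113,110

$163,540 > $113,110, so the minimum tax is the binding amount.

$163,540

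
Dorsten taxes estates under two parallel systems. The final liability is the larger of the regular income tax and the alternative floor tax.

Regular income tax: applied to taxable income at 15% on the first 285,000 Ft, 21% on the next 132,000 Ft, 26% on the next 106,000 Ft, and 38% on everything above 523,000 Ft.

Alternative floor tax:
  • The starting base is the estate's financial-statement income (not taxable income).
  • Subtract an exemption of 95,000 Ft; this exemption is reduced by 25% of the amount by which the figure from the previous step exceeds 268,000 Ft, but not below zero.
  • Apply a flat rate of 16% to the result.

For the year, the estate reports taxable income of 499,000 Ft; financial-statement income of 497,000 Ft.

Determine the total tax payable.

91,790 Ft

Alternative floor tax:
  Base (financial-statement income): 497,000 Ft
  Exemption: 95,000 Ft − 25% × (497,000 Ft − 268,000 Ft) = 95,000 Ft − 57,250 Ft = 37,750 Ft
  Base: 497,000 Ft − 37,750 Ft = 459,250 Ft
  459,250 Ft × 16% = 73,480 Ft

Regular income tax:
  285,000 Ft × 15% = 42,750 Ft
  132,000 Ft × 21% = 27,720 Ft
  82,000 Ft × 26% = 21,320 Ft
  → 91,790 Ft

91,790 Ft > 73,480 Ft, so the regular income tax governs.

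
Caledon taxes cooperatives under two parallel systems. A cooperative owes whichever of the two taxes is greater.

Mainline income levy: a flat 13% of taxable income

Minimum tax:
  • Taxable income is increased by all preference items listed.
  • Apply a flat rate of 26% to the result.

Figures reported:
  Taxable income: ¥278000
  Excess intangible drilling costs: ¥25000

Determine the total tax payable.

Minimum tax:
  Adjusted income: ¥278000 + ¥25000 = ¥303000
  ¥303000 × 26% = ¥78780

Mainline income levy:
  ¥278000 × 13% = ¥36140

¥78780 > ¥36140, so the minimum tax is the binding amount.

¥78780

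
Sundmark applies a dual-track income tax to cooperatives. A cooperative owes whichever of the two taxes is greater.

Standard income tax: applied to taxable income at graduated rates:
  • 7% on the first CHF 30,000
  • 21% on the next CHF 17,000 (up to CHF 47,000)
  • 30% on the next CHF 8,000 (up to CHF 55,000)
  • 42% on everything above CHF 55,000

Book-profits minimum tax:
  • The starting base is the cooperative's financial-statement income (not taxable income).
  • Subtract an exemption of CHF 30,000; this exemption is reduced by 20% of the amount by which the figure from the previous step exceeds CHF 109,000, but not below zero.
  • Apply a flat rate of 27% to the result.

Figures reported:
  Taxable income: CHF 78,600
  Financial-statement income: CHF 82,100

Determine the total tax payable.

CHF 17,982

Book-profits minimum tax:
  Base (financial-statement income): CHF 82,100
  Exemption: CHF 82,100 ≤ CHF 109,000, so full CHF 30,000 applies
  Base: CHF 82,100 − CHF 30,000 = CHF 52,100
  CHF 52,100 × 27% = CHF 14,067

Standard income tax:
  CHF 30,000 × 7% = CHF 2,100
  CHF 17,000 × 21% = CHF 3,570
  CHF 8,000 × 30% = CHF 2,400
  CHF 23,600 × 42% = CHF 9,912
  → CHF 17,982

CHF 17,982 > CHF 14,067, so the standard income tax governs.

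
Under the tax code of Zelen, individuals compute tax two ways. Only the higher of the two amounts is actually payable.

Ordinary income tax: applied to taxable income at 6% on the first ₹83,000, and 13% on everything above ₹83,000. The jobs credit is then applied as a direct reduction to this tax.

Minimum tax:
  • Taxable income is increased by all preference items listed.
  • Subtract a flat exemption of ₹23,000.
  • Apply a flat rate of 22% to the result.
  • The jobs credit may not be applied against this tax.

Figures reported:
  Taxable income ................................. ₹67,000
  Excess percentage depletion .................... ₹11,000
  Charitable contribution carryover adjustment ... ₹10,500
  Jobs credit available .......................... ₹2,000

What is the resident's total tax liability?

Ordinary income tax:
  ₹67,000 × 6% = ₹4,020
  Less jobs credit ₹2,000 → ₹2,020

Minimum tax:
  Adjusted income: ₹67,000 + ₹11,000 + ₹10,500 = ₹88,500
  Less exemption ₹23,000 → base ₹65,500
  ₹65,500 × 22% = ₹14,410

₹14,410 > ₹2,020, so the minimum tax is the binding amount.

₹14,410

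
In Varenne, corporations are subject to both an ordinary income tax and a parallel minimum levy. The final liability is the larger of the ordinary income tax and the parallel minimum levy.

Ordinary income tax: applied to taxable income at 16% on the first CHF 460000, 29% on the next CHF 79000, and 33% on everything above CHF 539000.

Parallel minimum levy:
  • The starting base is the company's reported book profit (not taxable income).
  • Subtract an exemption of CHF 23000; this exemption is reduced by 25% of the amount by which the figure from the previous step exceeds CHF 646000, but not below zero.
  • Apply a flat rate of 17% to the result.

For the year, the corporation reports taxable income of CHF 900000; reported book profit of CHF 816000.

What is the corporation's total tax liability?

Parallel minimum levy:
  Base (reported book profit): CHF 816000
  Exemption: 25% × (CHF 816000 − CHF 646000) = CHF 42500 ≥ CHF 23000, so the exemption is fully phased out
  Base: CHF 816000 − CHF 0 = CHF 816000
  CHF 816000 × 17% = CHF 138720

Ordinary income tax:
  CHF 460000 × 16% = CHF 73600
  CHF 79000 × 29% = CHF 22910
  CHF 361000 × 33% = CHF 119130
  → CHF 215640

CHF 215640 > CHF 138720, so the ordinary income tax governs.

CHF 215640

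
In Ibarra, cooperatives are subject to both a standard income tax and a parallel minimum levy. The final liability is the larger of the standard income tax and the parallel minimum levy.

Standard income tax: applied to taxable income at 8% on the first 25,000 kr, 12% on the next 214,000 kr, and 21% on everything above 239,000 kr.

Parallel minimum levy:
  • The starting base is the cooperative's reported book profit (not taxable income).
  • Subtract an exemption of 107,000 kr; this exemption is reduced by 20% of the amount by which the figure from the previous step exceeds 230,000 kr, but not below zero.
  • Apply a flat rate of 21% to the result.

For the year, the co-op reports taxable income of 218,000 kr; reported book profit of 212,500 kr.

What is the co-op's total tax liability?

25,160 kr

Standard income tax:
  25,000 kr × 8% = 2,000 kr
  193,000 kr × 12% = 23,160 kr
  → 25,160 kr

Parallel minimum levy:
  Base (reported book profit): 212,500 kr
  Exemption: 212,500 kr ≤ 230,000 kr, so full 107,000 kr applies
  Base: 212,500 kr − 107,000 kr = 105,500 kr
  105,500 kr × 21% = 22,155 kr

25,160 kr > 22,155 kr, so the standard income tax governs.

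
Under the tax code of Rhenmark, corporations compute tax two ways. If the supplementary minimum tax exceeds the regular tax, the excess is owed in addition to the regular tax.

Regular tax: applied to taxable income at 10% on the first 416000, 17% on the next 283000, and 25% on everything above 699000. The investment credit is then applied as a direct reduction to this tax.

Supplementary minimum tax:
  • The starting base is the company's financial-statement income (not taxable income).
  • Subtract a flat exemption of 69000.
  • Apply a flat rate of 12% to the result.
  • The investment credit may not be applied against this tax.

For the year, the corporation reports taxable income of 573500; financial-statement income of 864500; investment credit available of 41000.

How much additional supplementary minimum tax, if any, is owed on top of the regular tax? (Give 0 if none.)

Regular tax:
  416000 × 10% = 41600
  157500 × 17% = 26775
  → 68375
  Less investment credit 41000 → 27375

Supplementary minimum tax:
  Base (financial-statement income): 864500
  Less exemption 69000 → base 795500
  795500 × 12% = 95460

Excess of supplementary minimum tax over regular tax: 95460 − 27375 = 68085.

68085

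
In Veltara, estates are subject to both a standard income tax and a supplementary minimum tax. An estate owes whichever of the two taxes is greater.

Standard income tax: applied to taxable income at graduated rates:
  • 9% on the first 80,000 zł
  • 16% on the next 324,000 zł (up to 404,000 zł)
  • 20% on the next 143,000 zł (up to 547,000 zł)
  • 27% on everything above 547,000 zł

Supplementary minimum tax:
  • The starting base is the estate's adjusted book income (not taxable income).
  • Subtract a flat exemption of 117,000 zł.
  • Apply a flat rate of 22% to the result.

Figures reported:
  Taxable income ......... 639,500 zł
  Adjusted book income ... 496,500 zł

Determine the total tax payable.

112,615 zł

Standard income tax:
  80,000 zł × 9% = 7,200 zł
  324,000 zł × 16% = 51,840 zł
  143,000 zł × 20% = 28,600 zł
  92,500 zł × 27% = 24,975 zł
  → 112,615 zł

Supplementary minimum tax:
  Base (adjusted book income): 496,500 zł
  Less exemption 117,000 zł → base 379,500 zł
  379,500 zł × 22% = 83,490 zł

112,615 zł > 83,490 zł, so the standard income tax governs.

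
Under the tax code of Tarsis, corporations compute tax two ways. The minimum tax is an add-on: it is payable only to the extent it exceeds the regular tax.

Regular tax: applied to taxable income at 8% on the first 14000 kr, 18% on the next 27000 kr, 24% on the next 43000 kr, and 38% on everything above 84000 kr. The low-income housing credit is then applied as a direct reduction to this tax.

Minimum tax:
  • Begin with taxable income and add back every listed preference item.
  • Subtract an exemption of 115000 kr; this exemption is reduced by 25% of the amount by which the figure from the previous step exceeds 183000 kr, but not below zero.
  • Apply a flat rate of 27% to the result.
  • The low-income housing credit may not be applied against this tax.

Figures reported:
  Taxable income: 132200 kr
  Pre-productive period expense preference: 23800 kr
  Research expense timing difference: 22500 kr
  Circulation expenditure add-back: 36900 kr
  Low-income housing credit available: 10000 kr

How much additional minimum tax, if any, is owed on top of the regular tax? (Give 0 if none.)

4679 kr

Minimum tax:
  Adjusted income: 132200 kr + 23800 kr + 22500 kr + 36900 kr = 215400 kr
  Exemption: 115000 kr − 25% × (215400 kr − 183000 kr) = 115000 kr − 8100 kr = 106900 kr
  Base: 215400 kr − 106900 kr = 108500 kr
  108500 kr × 27% = 29295 kr

Regular tax:
  14000 kr × 8% = 1120 kr
  27000 kr × 18% = 4860 kr
  43000 kr × 24% = 10320 kr
  48200 kr × 38% = 18316 kr
  → 34616 kr
  Less low-income housing credit 10000 kr → 24616 kr

Excess of minimum tax over regular tax: 29295 kr − 24616 kr = 4679 kr.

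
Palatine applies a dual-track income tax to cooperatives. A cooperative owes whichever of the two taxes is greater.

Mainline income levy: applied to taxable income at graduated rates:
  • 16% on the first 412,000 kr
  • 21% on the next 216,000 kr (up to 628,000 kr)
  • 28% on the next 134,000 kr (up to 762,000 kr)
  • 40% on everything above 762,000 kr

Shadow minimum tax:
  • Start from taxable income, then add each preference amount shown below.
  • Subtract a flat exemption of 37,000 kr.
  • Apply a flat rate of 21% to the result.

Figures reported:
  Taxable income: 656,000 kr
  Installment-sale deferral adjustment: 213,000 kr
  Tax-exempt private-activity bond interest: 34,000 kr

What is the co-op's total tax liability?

181,860 kr

Shadow minimum tax:
  Adjusted income: 656,000 kr + 213,000 kr + 34,000 kr = 903,000 kr
  Less exemption 37,000 kr → base 866,000 kr
  866,000 kr × 21% = 181,860 kr

Mainline income levy:
  412,000 kr × 16% = 65,920 kr
  216,000 kr × 21% = 45,360 kr
  28,000 kr × 28% = 7,840 kr
  → 119,120 kr

181,860 kr > 119,120 kr, so the shadow minimum tax is the binding amount.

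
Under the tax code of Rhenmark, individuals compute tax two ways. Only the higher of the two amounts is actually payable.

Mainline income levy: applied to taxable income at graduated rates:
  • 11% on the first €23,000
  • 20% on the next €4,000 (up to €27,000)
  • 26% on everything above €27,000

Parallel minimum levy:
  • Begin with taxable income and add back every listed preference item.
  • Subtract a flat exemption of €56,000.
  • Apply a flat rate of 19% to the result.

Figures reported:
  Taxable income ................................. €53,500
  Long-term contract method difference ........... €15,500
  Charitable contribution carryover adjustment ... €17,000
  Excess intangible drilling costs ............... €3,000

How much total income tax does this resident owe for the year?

Mainline income levy:
  €23,000 × 11% = €2,530
  €4,000 × 20% = €800
  €26,500 × 26% = €6,890
  → €10,220

Parallel minimum levy:
  Adjusted income: €53,500 + €15,500 + €17,000 + €3,000 = €89,000
  Less exemption €56,000 → base €33,000
  €33,000 × 19% = €6,270

€10,220 > €6,270, so the mainline income levy governs.

€10,220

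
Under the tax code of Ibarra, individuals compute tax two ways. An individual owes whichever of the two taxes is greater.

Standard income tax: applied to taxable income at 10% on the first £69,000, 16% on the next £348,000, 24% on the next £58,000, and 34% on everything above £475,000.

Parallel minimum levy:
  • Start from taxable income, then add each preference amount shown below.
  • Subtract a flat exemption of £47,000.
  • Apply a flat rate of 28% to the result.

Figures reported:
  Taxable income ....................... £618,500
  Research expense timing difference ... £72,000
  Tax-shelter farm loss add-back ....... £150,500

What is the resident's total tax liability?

£222,320

Standard income tax:
  £69,000 × 10% = £6,900
  £348,000 × 16% = £55,680
  £58,000 × 24% = £13,920
  £143,500 × 34% = £48,790
  → £125,290

Parallel minimum levy:
  Adjusted income: £618,500 + £72,000 + £150,500 = £841,000
  Less exemption £47,000 → base £794,000
  £794,000 × 28% = £222,320

£222,320 > £125,290, so the parallel minimum levy is the binding amount.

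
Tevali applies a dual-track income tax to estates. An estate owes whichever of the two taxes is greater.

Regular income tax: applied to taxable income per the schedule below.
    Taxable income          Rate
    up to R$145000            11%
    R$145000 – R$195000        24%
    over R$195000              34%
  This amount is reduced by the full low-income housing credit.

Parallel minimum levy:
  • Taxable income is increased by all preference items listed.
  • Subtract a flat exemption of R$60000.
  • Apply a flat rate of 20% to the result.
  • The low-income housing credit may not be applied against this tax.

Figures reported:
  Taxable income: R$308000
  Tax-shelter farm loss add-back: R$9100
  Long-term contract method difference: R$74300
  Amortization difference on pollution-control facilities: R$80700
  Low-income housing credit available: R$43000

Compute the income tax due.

Regular income tax:
  R$145000 × 11% = R$15950
  R$50000 × 24% = R$12000
  R$113000 × 34% = R$38420
  → R$66370
  Less low-income housing credit R$43000 → R$23370

Parallel minimum levy:
  Adjusted income: R$308000 + R$9100 + R$74300 + R$80700 = R$472100
  Less exemption R$60000 → base R$412100
  R$412100 × 20% = R$82420

R$82420 > R$23370, so the parallel minimum levy is the binding amount.

R$82420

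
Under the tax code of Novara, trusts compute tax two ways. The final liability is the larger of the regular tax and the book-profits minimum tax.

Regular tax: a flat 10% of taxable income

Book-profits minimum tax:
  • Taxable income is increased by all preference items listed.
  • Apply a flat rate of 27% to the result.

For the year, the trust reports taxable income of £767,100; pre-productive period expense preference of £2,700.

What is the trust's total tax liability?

Regular tax:
  £767,100 × 10% = £76,710

Book-profits minimum tax:
  Adjusted income: £767,100 + £2,700 = £769,800
  £769,800 × 27% = £207,846

£207,846 > £76,710, so the book-profits minimum tax is the binding amount.

£207,846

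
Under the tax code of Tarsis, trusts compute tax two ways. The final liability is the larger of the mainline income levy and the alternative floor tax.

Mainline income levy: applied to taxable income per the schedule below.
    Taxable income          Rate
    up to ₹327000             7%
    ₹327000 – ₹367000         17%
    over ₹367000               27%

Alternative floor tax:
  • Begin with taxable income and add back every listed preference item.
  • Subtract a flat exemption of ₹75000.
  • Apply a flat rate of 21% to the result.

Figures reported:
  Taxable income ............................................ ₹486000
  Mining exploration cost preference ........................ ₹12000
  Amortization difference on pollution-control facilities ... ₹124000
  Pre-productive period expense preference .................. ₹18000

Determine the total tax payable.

Alternative floor tax:
  Adjusted income: ₹486000 + ₹12000 + ₹124000 + ₹18000 = ₹640000
  Less exemption ₹75000 → base ₹565000
  ₹565000 × 21% = ₹118650

Mainline income levy:
  ₹327000 × 7% = ₹22890
  ₹40000 × 17% = ₹6800
  ₹119000 × 27% = ₹32130
  → ₹61820

₹118650 > ₹61820, so the alternative floor tax is the binding amount.

₹118650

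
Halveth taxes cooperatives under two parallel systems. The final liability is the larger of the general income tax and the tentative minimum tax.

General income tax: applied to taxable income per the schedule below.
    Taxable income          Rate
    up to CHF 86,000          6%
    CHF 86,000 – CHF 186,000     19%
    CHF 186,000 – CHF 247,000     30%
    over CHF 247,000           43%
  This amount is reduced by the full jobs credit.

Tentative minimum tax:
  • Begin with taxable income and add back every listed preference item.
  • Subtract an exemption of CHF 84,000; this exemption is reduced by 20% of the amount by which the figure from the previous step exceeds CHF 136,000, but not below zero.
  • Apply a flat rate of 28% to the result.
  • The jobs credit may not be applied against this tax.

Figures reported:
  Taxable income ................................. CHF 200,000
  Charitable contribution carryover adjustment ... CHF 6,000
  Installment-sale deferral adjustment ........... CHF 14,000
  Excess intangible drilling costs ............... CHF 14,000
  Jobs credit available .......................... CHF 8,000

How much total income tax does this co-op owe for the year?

CHF 47,488

General income tax:
  CHF 86,000 × 6% = CHF 5,160
  CHF 100,000 × 19% = CHF 19,000
  CHF 14,000 × 30% = CHF 4,200
  → CHF 28,360
  Less jobs credit CHF 8,000 → CHF 20,360

Tentative minimum tax:
  Adjusted income: CHF 200,000 + CHF 6,000 + CHF 14,000 + CHF 14,000 = CHF 234,000
  Exemption: CHF 84,000 − 20% × (CHF 234,000 − CHF 136,000) = CHF 84,000 − CHF 19,600 = CHF 64,400
  Base: CHF 234,000 − CHF 64,400 = CHF 169,600
  CHF 169,600 × 28% = CHF 47,488

CHF 47,488 > CHF 20,360, so the tentative minimum tax is the binding amount.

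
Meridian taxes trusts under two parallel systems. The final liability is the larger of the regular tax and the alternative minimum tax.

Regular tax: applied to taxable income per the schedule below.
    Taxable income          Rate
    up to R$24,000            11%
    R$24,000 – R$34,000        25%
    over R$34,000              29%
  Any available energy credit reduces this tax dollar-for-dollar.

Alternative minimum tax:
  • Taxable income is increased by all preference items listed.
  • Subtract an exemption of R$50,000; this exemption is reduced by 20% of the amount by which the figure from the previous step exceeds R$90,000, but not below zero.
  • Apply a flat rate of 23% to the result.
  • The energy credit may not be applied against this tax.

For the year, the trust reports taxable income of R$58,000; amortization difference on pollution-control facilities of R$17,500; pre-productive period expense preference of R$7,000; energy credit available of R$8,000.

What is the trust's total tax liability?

Alternative minimum tax:
  Adjusted income: R$58,000 + R$17,500 + R$7,000 = R$82,500
  Exemption: R$82,500 ≤ R$90,000, so full R$50,000 applies
  Base: R$82,500 − R$50,000 = R$32,500
  R$32,500 × 23% = R$7,475

Regular tax:
  R$24,000 × 11% = R$2,640
  R$10,000 × 25% = R$2,500
  R$24,000 × 29% = R$6,960
  → R$12,100
  Less energy credit R$8,000 → R$4,100

R$7,475 > R$4,100, so the alternative minimum tax is the binding amount.

R$7,475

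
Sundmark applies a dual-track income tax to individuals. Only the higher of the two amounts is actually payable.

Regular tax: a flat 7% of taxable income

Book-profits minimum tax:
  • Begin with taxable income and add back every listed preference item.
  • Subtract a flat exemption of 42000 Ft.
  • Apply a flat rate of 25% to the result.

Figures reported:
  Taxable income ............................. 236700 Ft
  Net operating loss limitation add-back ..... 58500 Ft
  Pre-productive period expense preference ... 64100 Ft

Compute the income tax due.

Regular tax:
  236700 Ft × 7% = 16569 Ft

Book-profits minimum tax:
  Adjusted income: 236700 Ft + 58500 Ft + 64100 Ft = 359300 Ft
  Less exemption 42000 Ft → base 317300 Ft
  317300 Ft × 25% = 79325 Ft

79325 Ft > 16569 Ft, so the book-profits minimum tax is the binding amount.

79325 Ft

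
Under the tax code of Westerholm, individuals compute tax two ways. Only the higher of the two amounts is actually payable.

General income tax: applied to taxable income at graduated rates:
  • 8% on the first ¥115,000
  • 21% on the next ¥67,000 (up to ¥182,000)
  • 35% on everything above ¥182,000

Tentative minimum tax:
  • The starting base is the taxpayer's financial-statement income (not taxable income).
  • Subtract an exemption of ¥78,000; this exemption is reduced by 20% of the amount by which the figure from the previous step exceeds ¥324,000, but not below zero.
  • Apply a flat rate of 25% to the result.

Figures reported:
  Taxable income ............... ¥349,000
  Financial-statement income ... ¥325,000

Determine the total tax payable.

Tentative minimum tax:
  Base (financial-statement income): ¥325,000
  Exemption: ¥78,000 − 20% × (¥325,000 − ¥324,000) = ¥78,000 − ¥200 = ¥77,800
  Base: ¥325,000 − ¥77,800 = ¥247,200
  ¥247,200 × 25% = ¥61,800

General income tax:
  ¥115,000 × 8% = ¥9,200
  ¥67,000 × 21% = ¥14,070
  ¥167,000 × 35% = ¥58,450
  → ¥81,720

¥81,720 > ¥61,800, so the general income tax governs.

¥81,720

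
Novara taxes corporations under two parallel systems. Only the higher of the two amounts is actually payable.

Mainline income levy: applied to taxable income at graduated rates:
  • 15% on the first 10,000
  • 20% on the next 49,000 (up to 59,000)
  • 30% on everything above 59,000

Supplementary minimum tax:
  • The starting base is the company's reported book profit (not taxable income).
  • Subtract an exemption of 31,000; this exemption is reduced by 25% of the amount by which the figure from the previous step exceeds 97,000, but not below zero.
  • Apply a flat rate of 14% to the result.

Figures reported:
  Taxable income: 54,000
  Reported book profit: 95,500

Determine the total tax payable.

10,300

Mainline income levy:
  10,000 × 15% = 1,500
  44,000 × 20% = 8,800
  → 10,300

Supplementary minimum tax:
  Base (reported book profit): 95,500
  Exemption: 95,500 ≤ 97,000, so full 31,000 applies
  Base: 95,500 − 31,000 = 64,500
  64,500 × 14% = 9,030

10,300 > 9,030, so the mainline income levy governs.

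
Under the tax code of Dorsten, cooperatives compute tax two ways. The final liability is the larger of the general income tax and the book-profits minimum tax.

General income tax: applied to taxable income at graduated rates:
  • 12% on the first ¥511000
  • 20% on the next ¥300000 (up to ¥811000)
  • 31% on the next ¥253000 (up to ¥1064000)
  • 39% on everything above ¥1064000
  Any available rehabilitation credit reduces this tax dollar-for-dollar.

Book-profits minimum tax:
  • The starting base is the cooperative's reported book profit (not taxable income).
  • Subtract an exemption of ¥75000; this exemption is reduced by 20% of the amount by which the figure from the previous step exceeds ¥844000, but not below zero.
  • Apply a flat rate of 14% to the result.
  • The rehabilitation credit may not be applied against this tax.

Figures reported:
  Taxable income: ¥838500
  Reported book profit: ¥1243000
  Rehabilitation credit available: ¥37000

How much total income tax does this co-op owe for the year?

¥174020

General income tax:
  ¥511000 × 12% = ¥61320
  ¥300000 × 20% = ¥60000
  ¥27500 × 31% = ¥8525
  → ¥129845
  Less rehabilitation credit ¥37000 → ¥92845

Book-profits minimum tax:
  Base (reported book profit): ¥1243000
  Exemption: 20% × (¥1243000 − ¥844000) = ¥79800 ≥ ¥75000, so the exemption is fully phased out
  Base: ¥1243000 − ¥0 = ¥1243000
  ¥1243000 × 14% = ¥174020

¥174020 > ¥92845, so the book-profits minimum tax is the binding amount.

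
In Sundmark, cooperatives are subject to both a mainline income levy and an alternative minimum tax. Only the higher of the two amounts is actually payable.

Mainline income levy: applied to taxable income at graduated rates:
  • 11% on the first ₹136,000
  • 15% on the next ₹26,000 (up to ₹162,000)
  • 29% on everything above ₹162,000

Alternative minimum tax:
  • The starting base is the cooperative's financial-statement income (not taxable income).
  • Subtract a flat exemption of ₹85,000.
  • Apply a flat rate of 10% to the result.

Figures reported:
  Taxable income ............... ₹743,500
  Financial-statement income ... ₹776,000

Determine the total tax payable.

Mainline income levy:
  ₹136,000 × 11% = ₹14,960
  ₹26,000 × 15% = ₹3,900
  ₹581,500 × 29% = ₹168,635
  → ₹187,495

Alternative minimum tax:
  Base (financial-statement income): ₹776,000
  Less exemption ₹85,000 → base ₹691,000
  ₹691,000 × 10% = ₹69,100

₹187,495 > ₹69,100, so the mainline income levy governs.

₹187,495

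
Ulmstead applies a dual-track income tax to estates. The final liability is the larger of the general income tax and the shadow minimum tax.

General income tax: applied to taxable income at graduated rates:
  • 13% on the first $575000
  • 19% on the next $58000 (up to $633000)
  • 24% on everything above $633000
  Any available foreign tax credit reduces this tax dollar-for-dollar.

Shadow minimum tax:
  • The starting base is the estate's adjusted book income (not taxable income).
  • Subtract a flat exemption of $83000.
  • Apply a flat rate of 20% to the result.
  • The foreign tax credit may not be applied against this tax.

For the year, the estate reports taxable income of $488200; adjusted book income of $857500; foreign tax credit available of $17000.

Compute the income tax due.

$154900

Shadow minimum tax:
  Base (adjusted book income): $857500
  Less exemption $83000 → base $774500
  $774500 × 20% = $154900

General income tax:
  $488200 × 13% = $63466
  Less foreign tax credit $17000 → $46466

$154900 > $46466, so the shadow minimum tax is the binding amount.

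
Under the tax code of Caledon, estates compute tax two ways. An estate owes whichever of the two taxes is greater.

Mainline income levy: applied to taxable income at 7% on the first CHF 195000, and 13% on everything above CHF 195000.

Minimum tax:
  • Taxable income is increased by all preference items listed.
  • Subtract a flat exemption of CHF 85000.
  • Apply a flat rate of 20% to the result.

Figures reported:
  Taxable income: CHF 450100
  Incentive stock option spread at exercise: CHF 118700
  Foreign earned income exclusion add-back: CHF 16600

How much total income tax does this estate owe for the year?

Minimum tax:
  Adjusted income: CHF 450100 + CHF 118700 + CHF 16600 = CHF 585400
  Less exemption CHF 85000 → base CHF 500400
  CHF 500400 × 20% = CHF 100080

Mainline income levy:
  CHF 195000 × 7% = CHF 13650
  CHF 255100 × 13% = CHF 33163
  → CHF 46813

CHF 100080 > CHF 46813, so the minimum tax is the binding amount.

CHF 100080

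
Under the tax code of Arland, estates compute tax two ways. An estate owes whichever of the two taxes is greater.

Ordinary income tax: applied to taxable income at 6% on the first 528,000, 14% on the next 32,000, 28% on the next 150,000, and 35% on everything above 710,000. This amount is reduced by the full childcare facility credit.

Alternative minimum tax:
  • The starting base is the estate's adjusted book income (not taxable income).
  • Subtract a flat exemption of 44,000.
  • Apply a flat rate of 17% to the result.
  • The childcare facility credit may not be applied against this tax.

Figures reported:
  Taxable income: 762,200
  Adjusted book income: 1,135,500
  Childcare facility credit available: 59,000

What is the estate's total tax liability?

Ordinary income tax:
  528,000 × 6% = 31,680
  32,000 × 14% = 4,480
  150,000 × 28% = 42,000
  52,200 × 35% = 18,270
  → 96,430
  Less childcare facility credit 59,000 → 37,430

Alternative minimum tax:
  Base (adjusted book income): 1,135,500
  Less exemption 44,000 → base 1,091,500
  1,091,500 × 17% = 185,555

185,555 > 37,430, so the alternative minimum tax is the binding amount.

185,555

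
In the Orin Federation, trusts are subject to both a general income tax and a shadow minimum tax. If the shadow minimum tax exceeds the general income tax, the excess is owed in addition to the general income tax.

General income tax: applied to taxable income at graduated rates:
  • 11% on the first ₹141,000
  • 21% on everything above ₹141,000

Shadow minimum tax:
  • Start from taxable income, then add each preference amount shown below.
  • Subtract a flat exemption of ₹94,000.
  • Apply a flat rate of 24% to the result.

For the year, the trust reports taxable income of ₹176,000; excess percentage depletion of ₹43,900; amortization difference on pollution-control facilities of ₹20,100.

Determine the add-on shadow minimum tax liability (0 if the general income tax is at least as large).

₹12,180

General income tax:
  ₹141,000 × 11% = ₹15,510
  ₹35,000 × 21% = ₹7,350
  → ₹22,860

Shadow minimum tax:
  Adjusted income: ₹176,000 + ₹43,900 + ₹20,100 = ₹240,000
  Less exemption ₹94,000 → base ₹146,000
  ₹146,000 × 24% = ₹35,040

Excess of shadow minimum tax over general income tax: ₹35,040 − ₹22,860 = ₹12,180.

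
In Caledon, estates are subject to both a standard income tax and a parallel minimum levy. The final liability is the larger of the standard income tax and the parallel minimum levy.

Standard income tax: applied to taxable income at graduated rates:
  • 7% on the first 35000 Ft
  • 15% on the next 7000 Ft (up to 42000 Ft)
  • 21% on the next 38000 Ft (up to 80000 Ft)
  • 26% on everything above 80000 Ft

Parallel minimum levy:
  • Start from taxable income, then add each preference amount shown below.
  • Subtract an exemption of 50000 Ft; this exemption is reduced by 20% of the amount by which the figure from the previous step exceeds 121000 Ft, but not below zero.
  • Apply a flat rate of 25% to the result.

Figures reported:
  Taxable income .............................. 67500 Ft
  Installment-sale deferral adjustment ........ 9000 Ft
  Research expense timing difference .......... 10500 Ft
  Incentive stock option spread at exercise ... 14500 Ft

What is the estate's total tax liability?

Standard income tax:
  35000 Ft × 7% = 2450 Ft
  7000 Ft × 15% = 1050 Ft
  25500 Ft × 21% = 5355 Ft
  → 8855 Ft

Parallel minimum levy:
  Adjusted income: 67500 Ft + 9000 Ft + 10500 Ft + 14500 Ft = 101500 Ft
  Exemption: 101500 Ft ≤ 121000 Ft, so full 50000 Ft applies
  Base: 101500 Ft − 50000 Ft = 51500 Ft
  51500 Ft × 25% = 12875 Ft

12875 Ft > 8855 Ft, so the parallel minimum levy is the binding amount.

12875 Ft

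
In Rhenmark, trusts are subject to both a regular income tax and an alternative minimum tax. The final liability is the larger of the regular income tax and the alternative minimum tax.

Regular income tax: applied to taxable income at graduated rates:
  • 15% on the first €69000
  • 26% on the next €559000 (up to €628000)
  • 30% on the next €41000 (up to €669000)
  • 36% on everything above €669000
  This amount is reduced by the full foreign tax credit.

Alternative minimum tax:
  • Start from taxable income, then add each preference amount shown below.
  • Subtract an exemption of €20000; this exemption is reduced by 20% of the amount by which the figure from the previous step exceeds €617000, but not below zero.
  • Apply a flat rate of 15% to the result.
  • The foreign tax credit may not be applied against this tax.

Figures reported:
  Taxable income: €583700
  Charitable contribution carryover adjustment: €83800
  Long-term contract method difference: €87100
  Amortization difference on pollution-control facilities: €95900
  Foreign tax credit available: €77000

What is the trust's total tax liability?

€127575

Regular income tax:
  €69000 × 15% = €10350
  €514700 × 26% = €133822
  → €144172
  Less foreign tax credit €77000 → €67172

Alternative minimum tax:
  Adjusted income: €583700 + €83800 + €87100 + €95900 = €850500
  Exemption: 20% × (€850500 − €617000) = €46700 ≥ €20000, so the exemption is fully phased out
  Base: €850500 − €0 = €850500
  €850500 × 15% = €127575

€127575 > €67172, so the alternative minimum tax is the binding amount.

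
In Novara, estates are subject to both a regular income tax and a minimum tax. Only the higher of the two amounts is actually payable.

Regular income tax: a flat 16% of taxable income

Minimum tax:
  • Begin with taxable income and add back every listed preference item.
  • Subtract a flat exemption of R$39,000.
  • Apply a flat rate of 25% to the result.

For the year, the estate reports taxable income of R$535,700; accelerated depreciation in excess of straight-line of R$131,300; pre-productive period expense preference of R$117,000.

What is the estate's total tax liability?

Minimum tax:
  Adjusted income: R$535,700 + R$131,300 + R$117,000 = R$784,000
  Less exemption R$39,000 → base R$745,000
  R$745,000 × 25% = R$186,250

Regular income tax:
  R$535,700 × 16% = R$85,712

R$186,250 > R$85,712, so the minimum tax is the binding amount.

R$186,250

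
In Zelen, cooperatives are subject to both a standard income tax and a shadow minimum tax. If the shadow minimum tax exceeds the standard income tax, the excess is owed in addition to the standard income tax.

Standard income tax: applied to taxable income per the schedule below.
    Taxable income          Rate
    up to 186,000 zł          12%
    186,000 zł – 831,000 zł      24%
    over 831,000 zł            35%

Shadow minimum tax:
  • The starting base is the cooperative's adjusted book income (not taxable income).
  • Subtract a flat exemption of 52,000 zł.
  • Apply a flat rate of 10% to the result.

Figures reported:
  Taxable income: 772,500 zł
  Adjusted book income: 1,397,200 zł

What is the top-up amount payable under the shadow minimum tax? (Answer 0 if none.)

0 zł

Standard income tax:
  186,000 zł × 12% = 22,320 zł
  586,500 zł × 24% = 140,760 zł
  → 163,080 zł

Shadow minimum tax:
  Base (adjusted book income): 1,397,200 zł
  Less exemption 52,000 zł → base 1,345,200 zł
  1,345,200 zł × 10% = 134,520 zł

134,520 zł ≤ 163,080 zł, so no add-on is due.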